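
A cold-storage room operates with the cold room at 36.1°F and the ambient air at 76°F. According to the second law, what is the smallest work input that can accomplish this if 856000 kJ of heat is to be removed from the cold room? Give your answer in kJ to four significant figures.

68890 kJ

In absolute terms T_C = 275.43 K and T_H = 297.59 K, so ΔT = 22.17 K.
The reversible limit is COP_R = T_C/ΔT = 12.43, so W_min = Q_C/COP = Q_C·ΔT/T_C.
W_min = 856000 × 22.17/275.43 = 68890 kJ.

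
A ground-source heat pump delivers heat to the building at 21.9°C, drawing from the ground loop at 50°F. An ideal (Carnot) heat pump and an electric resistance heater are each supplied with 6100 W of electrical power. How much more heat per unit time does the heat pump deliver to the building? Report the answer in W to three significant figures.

In absolute terms T_C = 283.15 K and T_H = 295.05 K, so ΔT = 11.90 K.
COP_Carnot = T_H/ΔT = 295.05/11.90 = 24.79.
The heat pump delivers Q̇_H = COP × Ẇ = 151200 W; the resistance heater delivers Ẇ = 6100 W.
Extra = (COP − 1)·Ẇ = 145100 W.

145000 W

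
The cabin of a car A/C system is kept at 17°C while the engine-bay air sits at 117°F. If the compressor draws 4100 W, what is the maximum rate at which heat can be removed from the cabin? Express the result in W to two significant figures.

39000 W

In absolute terms T_C = 290.15 K and T_H = 320.37 K, so ΔT = 30.22 K.
COP_Carnot = T_C/ΔT = 290.15/30.22 = 9.601.
Q̇_max = COP_Carnot × Ẇ = 9.601 × 4100 W = 39360 W.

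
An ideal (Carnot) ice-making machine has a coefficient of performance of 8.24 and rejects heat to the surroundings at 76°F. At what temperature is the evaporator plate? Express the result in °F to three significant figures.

18.0 °F

For a Carnot refrigerator COP_R = T_C/(T_H − T_C), so T_C = COP·T_H/(1 + COP).
With T_H = 297.59 K, T_C = 8.24 × 297.59/9.240 = 265.39 K.
Converting, 265.39 K = 18.03°F.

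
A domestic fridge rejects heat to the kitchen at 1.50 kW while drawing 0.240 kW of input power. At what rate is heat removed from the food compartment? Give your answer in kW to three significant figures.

For a cyclic device the first law requires Q̇_H = Q̇_C + Ẇ.
Q̇_C = Q̇_H − Ẇ = 1.260 kW.

1.26 kW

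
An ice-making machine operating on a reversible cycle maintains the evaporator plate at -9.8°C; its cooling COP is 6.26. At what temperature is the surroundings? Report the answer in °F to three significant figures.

90.1 °F

COP_R = T_C/(T_H − T_C) gives T_H − T_C = T_C/COP.
With T_C = 263.35 K, T_H = 263.35 × (1 + 1/6.26) = 305.42 K.
Converting, 305.42 K = 90.08°F.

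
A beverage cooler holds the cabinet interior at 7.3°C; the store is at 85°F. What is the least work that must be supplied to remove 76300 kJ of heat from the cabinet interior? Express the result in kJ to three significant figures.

In absolute terms T_C = 280.45 K and T_H = 302.59 K, so ΔT = 22.14 K.
The reversible limit is COP_R = T_C/ΔT = 12.66, so W_min = Q_C/COP = Q_C·ΔT/T_C.
W_min = 76300 × 22.14/280.45 = 6025 kJ.

6020 kJ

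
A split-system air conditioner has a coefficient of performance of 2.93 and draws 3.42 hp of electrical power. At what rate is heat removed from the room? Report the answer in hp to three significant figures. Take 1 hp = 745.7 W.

Q̇_C = COP × Ẇ = 2.93 × 3.420 = 10.02 hp.

10.0 hp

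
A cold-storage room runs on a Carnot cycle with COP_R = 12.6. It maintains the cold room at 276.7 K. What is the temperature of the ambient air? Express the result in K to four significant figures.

298.7 K

COP_R = T_C/(T_H − T_C) gives T_H − T_C = T_C/COP.
With T_C = 276.70 K, T_H = 276.70 × (1 + 1/12.6) = 298.66 K.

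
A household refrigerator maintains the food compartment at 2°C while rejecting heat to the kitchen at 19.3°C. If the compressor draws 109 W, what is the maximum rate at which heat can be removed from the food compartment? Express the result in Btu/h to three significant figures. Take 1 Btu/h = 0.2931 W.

In absolute terms T_C = 275.15 K and T_H = 292.45 K, so ΔT = 17.30 K.
COP_Carnot = T_C/ΔT = 275.15/17.30 = 15.90.
Q̇_max = COP_Carnot × Ẇ = 15.90 × 109.0 W = 1734 W = 5915 Btu/h.

5910 Btu/h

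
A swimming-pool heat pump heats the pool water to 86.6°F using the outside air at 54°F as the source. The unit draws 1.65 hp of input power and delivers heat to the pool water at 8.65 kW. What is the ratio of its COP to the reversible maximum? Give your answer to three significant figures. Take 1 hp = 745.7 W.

Converting, Q̇_H = 8.650 kW = 11.60 hp, so COP_actual = Q̇_H/Ẇ = 11.60/1.650 = 7.030.
In absolute terms T_C = 285.37 K and T_H = 303.48 K, so ΔT = 18.11 K.
COP_Carnot = T_H/ΔT = 303.48/18.11 = 16.76.
η_II = COP_actual/COP_Carnot = 7.030/16.76 = 0.4195.

0.420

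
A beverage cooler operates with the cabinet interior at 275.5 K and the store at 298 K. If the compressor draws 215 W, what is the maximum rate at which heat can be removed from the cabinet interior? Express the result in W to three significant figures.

2630 W

The reservoir spacing is ΔT = 298 − 275.5 = 22.50 K.
COP_Carnot = T_C/ΔT = 275.50/22.50 = 12.24.
Q̇_max = COP_Carnot × Ẇ = 12.24 × 215.0 W = 2633 W.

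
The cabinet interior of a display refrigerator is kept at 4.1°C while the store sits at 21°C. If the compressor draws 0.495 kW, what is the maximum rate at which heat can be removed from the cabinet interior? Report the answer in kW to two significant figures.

8.1 kW

In absolute terms T_C = 277.25 K and T_H = 294.15 K, so ΔT = 16.90 K.
COP_Carnot = T_C/ΔT = 277.25/16.90 = 16.41.
Q̇_max = COP_Carnot × Ẇ = 16.41 × 0.4950 kW = 8.121 kW.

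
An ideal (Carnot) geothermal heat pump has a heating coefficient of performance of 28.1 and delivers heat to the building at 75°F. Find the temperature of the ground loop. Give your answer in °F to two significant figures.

56 °F

COP_HP = T_H/(T_H − T_C) gives T_H − T_C = T_H/COP.
With T_H = 297.04 K, T_C = 297.04 × (1 − 1/28.1) = 286.47 K.
Converting, 286.47 K = 55.97°F.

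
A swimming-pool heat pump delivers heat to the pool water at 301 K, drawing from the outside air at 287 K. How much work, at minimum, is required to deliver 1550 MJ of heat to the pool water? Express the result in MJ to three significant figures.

The reservoir spacing is ΔT = 301 − 287 = 14.00 K.
The reversible limit is COP_HP = T_H/ΔT = 21.50, so W_min = Q_H/COP = Q_H·ΔT/T_H.
W_min = 1550 × 14.00/301.00 = 72.09 MJ.

72.1 MJ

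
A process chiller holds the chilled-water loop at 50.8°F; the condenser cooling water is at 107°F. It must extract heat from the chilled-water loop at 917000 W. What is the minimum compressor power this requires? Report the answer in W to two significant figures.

In absolute terms T_C = 283.59 K and T_H = 314.82 K, so ΔT = 31.22 K.
COP_Carnot = T_C/ΔT = 283.59/31.22 = 9.083.
Ẇ_min = Q̇/COP_Carnot = 917000/9.083 = 101000 W.

100000 W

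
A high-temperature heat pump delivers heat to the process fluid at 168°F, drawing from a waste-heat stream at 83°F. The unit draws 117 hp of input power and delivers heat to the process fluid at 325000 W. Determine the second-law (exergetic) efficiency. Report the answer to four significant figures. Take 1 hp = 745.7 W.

0.5045

Converting, Q̇_H = 325000 W = 435.8 hp, so COP_actual = Q̇_H/Ẇ = 435.8/117.0 = 3.725.
In absolute terms T_C = 301.48 K and T_H = 348.71 K, so ΔT = 47.22 K.
COP_Carnot = T_H/ΔT = 348.71/47.22 = 7.384.
η_II = COP_actual/COP_Carnot = 3.725/7.384 = 0.5045.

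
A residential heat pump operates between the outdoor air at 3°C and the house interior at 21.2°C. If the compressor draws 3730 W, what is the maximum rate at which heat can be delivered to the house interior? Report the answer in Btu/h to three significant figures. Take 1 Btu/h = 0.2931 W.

In absolute terms T_C = 276.15 K and T_H = 294.35 K, so ΔT = 18.20 K.
COP_Carnot = T_H/ΔT = 294.35/18.20 = 16.17.
Q̇_max = COP_Carnot × Ẇ = 16.17 × 3730 W = 60330 W = 205800 Btu/h.

206000 Btu/h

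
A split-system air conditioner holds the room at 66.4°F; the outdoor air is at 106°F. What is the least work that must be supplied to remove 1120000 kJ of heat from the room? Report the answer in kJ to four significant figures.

84310 kJ

In absolute terms T_C = 292.26 K and T_H = 314.26 K, so ΔT = 22.00 K.
The reversible limit is COP_R = T_C/ΔT = 13.28, so W_min = Q_C/COP = Q_C·ΔT/T_C.
W_min = 1120000 × 22.00/292.26 = 84310 kJ.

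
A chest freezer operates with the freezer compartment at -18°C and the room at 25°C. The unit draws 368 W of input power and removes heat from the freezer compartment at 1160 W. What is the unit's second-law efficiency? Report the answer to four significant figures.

0.5312

COP_actual = Q̇_C/Ẇ = 1160/368.0 = 3.152.
In absolute terms T_C = 255.15 K and T_H = 298.15 K, so ΔT = 43.00 K.
COP_Carnot = T_C/ΔT = 255.15/43.00 = 5.934.
η_II = COP_actual/COP_Carnot = 3.152/5.934 = 0.5312.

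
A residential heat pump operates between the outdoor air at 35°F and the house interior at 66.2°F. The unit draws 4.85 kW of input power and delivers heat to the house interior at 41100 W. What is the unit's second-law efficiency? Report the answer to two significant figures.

0.50

Converting, Q̇_H = 41100 W = 41.10 kW, so COP_actual = Q̇_H/Ẇ = 41.10/4.850 = 8.474.
In absolute terms T_C = 274.82 K and T_H = 292.15 K, so ΔT = 17.33 K.
COP_Carnot = T_H/ΔT = 292.15/17.33 = 16.85.
η_II = COP_actual/COP_Carnot = 8.474/16.85 = 0.5028.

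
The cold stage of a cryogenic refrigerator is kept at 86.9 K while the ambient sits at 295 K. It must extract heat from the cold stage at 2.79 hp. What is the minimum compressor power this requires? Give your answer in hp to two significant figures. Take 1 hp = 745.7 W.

The reservoir spacing is ΔT = 295 − 86.9 = 208.1 K.
COP_Carnot = T_C/ΔT = 86.90/208.1 = 0.4176.
Ẇ_min = Q̇/COP_Carnot = 2.790/0.4176 = 6.681 hp.

6.7 hp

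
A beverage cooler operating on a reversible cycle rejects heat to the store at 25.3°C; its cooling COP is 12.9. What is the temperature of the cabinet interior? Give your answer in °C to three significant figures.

3.83 °C

For a Carnot refrigerator COP_R = T_C/(T_H − T_C), so T_C = COP·T_H/(1 + COP).
With T_H = 298.45 K, T_C = 12.9 × 298.45/13.90 = 276.98 K.
Converting, 276.98 K = 3.83°C.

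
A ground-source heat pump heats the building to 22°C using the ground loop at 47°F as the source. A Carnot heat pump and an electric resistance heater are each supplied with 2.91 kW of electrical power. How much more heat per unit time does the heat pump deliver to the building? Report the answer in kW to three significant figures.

In absolute terms T_C = 281.48 K and T_H = 295.15 K, so ΔT = 13.67 K.
COP_Carnot = T_H/ΔT = 295.15/13.67 = 21.60.
The heat pump delivers Q̇_H = COP × Ẇ = 62.85 kW; the resistance heater delivers Ẇ = 2.910 kW.
Extra = (COP − 1)·Ẇ = 59.94 kW.

59.9 kW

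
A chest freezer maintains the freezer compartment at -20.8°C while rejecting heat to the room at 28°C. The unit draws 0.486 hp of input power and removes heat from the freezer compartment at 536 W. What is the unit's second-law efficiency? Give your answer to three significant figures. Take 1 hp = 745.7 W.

0.286

Converting, Q̇_C = 536.0 W = 0.7188 hp, so COP_actual = Q̇_C/Ẇ = 0.7188/0.4860 = 1.479.
In absolute terms T_C = 252.35 K and T_H = 301.15 K, so ΔT = 48.80 K.
COP_Carnot = T_C/ΔT = 252.35/48.80 = 5.171.
η_II = COP_actual/COP_Carnot = 1.479/5.171 = 0.2860.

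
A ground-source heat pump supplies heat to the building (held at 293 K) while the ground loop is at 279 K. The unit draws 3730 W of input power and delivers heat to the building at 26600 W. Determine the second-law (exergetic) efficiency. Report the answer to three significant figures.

0.341

COP_actual = Q̇_H/Ẇ = 26600/3730 = 7.131.
The reservoir spacing is ΔT = 293 − 279 = 14.00 K.
COP_Carnot = T_H/ΔT = 293.00/14.00 = 20.93.
η_II = COP_actual/COP_Carnot = 7.131/20.93 = 0.3407.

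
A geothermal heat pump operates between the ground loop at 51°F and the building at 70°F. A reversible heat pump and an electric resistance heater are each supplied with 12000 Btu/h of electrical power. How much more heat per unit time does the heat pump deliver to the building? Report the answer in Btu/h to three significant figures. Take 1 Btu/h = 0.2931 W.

In absolute terms T_C = 283.71 K and T_H = 294.26 K, so ΔT = 10.56 K.
COP_Carnot = T_H/ΔT = 294.26/10.56 = 27.88.
The heat pump delivers Q̇_H = COP × Ẇ = 334500 Btu/h; the resistance heater delivers Ẇ = 12000 Btu/h.
Extra = (COP − 1)·Ẇ = 322500 Btu/h.

323000 Btu/h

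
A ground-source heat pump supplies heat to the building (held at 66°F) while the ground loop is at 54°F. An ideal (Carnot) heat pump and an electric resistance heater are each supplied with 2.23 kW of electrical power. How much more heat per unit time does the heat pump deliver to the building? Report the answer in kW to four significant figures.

In absolute terms T_C = 285.37 K and T_H = 292.04 K, so ΔT = 6.667 K.
COP_Carnot = T_H/ΔT = 292.04/6.667 = 43.81.
The heat pump delivers Q̇_H = COP × Ẇ = 97.69 kW; the resistance heater delivers Ẇ = 2.230 kW.
Extra = (COP − 1)·Ẇ = 95.46 kW.

95.46 kW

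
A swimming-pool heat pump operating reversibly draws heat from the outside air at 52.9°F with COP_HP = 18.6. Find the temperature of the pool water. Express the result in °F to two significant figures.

COP_HP = T_H/(T_H − T_C) rearranges to T_H = COP·T_C/(COP − 1).
With T_C = 284.76 K, T_H = 18.6 × 284.76/17.60 = 300.94 K.
Converting, 300.94 K = 82.02°F.

82 °F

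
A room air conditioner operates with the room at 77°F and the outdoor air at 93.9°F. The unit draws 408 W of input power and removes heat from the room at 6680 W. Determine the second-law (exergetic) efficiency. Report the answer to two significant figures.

COP_actual = Q̇_C/Ẇ = 6680/408.0 = 16.37.
In absolute terms T_C = 298.15 K and T_H = 307.54 K, so ΔT = 9.389 K.
COP_Carnot = T_C/ΔT = 298.15/9.389 = 31.76.
η_II = COP_actual/COP_Carnot = 16.37/31.76 = 0.5156.

0.52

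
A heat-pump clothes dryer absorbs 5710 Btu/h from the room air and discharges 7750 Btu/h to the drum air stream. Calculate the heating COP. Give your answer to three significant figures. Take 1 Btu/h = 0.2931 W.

The first law gives Q̇_H = Q̇_C + Ẇ, so the three rates are Q̇_C = 5710, Q̇_H = 7750, Ẇ = 2040 Btu/h.
COP_HP = Q̇_H/Ẇ = 7750/2040 = 3.799.

3.80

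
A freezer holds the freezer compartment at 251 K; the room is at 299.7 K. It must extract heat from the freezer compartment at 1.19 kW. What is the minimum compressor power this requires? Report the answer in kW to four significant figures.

0.2309 kW

The reservoir spacing is ΔT = 299.7 − 251 = 48.70 K.
COP_Carnot = T_C/ΔT = 251.00/48.70 = 5.154.
Ẇ_min = Q̇/COP_Carnot = 1.190/5.154 = 0.2309 kW.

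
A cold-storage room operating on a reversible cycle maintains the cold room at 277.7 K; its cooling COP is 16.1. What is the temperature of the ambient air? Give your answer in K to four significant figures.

COP_R = T_C/(T_H − T_C) gives T_H − T_C = T_C/COP.
With T_C = 277.70 K, T_H = 277.70 × (1 + 1/16.1) = 294.95 K.

294.9 K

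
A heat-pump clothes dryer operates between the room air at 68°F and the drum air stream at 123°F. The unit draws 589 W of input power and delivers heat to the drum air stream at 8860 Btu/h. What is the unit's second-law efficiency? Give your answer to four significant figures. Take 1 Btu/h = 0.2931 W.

Converting, Q̇_H = 8860 Btu/h = 2597 W, so COP_actual = Q̇_H/Ẇ = 2597/589.0 = 4.409.
In absolute terms T_C = 293.15 K and T_H = 323.71 K, so ΔT = 30.56 K.
COP_Carnot = T_H/ΔT = 323.71/30.56 = 10.59.
η_II = COP_actual/COP_Carnot = 4.409/10.59 = 0.4162.

0.4162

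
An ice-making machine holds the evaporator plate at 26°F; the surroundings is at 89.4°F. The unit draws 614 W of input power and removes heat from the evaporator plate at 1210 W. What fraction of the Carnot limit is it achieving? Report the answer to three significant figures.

COP_actual = Q̇_C/Ẇ = 1210/614.0 = 1.971.
In absolute terms T_C = 269.82 K and T_H = 305.04 K, so ΔT = 35.22 K.
COP_Carnot = T_C/ΔT = 269.82/35.22 = 7.660.
η_II = COP_actual/COP_Carnot = 1.971/7.660 = 0.2573.

0.257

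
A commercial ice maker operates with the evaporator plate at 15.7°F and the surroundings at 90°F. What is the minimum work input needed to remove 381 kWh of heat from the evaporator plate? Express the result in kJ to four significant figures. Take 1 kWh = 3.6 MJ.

214400 kJ

In absolute terms T_C = 264.09 K and T_H = 305.37 K, so ΔT = 41.28 K.
The reversible limit is COP_R = T_C/ΔT = 6.398, so W_min = Q_C/COP = Q_C·ΔT/T_C.
W_min = 381.0 × 41.28/264.09 = 59.55 kWh = 214400 kJ.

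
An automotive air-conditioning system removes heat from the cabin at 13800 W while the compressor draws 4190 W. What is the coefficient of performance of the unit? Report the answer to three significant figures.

The first law gives Q̇_H = Q̇_C + Ẇ, so the three rates are Q̇_C = 13800, Q̇_H = 17990, Ẇ = 4190 W.
COP_R = Q̇_C/Ẇ = 13800/4190 = 3.294.

3.29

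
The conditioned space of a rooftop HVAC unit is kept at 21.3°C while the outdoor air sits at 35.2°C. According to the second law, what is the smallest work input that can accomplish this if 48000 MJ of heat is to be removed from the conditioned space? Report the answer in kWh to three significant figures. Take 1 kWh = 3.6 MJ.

629 kWh

In absolute terms T_C = 294.45 K and T_H = 308.35 K, so ΔT = 13.90 K.
The reversible limit is COP_R = T_C/ΔT = 21.18, so W_min = Q_C/COP = Q_C·ΔT/T_C.
W_min = 48000 × 13.90/294.45 = 2266 MJ = 629.4 kWh.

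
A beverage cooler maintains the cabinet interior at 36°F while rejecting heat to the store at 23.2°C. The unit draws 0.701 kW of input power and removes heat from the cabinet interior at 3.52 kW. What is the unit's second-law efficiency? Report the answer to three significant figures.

COP_actual = Q̇_C/Ẇ = 3.520/0.7010 = 5.021.
In absolute terms T_C = 275.37 K and T_H = 296.35 K, so ΔT = 20.98 K.
COP_Carnot = T_C/ΔT = 275.37/20.98 = 13.13.
η_II = COP_actual/COP_Carnot = 5.021/13.13 = 0.3825.

0.383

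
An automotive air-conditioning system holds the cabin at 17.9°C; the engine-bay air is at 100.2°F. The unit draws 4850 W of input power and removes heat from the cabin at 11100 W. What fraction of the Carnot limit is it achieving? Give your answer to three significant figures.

0.157

COP_actual = Q̇_C/Ẇ = 11100/4850 = 2.289.
In absolute terms T_C = 291.05 K and T_H = 311.04 K, so ΔT = 19.99 K.
COP_Carnot = T_C/ΔT = 291.05/19.99 = 14.56.
η_II = COP_actual/COP_Carnot = 2.289/14.56 = 0.1572.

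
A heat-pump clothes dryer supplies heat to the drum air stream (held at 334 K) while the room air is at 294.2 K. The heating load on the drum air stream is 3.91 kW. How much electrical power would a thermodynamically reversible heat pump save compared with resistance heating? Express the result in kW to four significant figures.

The reservoir spacing is ΔT = 334 − 294.2 = 39.80 K.
COP_Carnot = T_H/ΔT = 334.00/39.80 = 8.392.
Resistance heating needs Ẇ_res = Q̇_H = 3.910 kW; the reversible heat pump needs only Ẇ_hp = Q̇_H/COP = 0.4659 kW.
Saving = 3.910 − 0.4659 = 3.444 kW.

3.444 kW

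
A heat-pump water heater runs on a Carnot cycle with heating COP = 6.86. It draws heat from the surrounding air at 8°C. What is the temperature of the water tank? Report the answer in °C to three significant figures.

56.0 °C

COP_HP = T_H/(T_H − T_C) rearranges to T_H = COP·T_C/(COP − 1).
With T_C = 281.15 K, T_H = 6.86 × 281.15/5.860 = 329.13 K.
Converting, 329.13 K = 55.98°C.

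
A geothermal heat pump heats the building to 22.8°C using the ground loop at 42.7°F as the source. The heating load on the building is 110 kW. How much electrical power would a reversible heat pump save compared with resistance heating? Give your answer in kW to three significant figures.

104 kW

In absolute terms T_C = 279.09 K and T_H = 295.95 K, so ΔT = 16.86 K.
COP_Carnot = T_H/ΔT = 295.95/16.86 = 17.56.
Resistance heating needs Ẇ_res = Q̇_H = 110.0 kW; the reversible heat pump needs only Ẇ_hp = Q̇_H/COP = 6.265 kW.
Saving = 110.0 − 6.265 = 103.7 kW.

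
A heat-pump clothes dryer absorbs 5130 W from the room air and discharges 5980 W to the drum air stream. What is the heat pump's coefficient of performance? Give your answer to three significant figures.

7.04

The first law gives Q̇_H = Q̇_C + Ẇ, so the three rates are Q̇_C = 5130, Q̇_H = 5980, Ẇ = 850.0 W.
COP_HP = Q̇_H/Ẇ = 5980/850.0 = 7.035.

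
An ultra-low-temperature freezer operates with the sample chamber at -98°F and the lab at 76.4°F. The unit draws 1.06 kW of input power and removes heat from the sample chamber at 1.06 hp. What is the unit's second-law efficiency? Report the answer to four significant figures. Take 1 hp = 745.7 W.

0.3596

Converting, Q̇_C = 1.060 hp = 0.7904 kW, so COP_actual = Q̇_C/Ẇ = 0.7904/1.060 = 0.7457.
In absolute terms T_C = 200.93 K and T_H = 297.82 K, so ΔT = 96.89 K.
COP_Carnot = T_C/ΔT = 200.93/96.89 = 2.074.
η_II = COP_actual/COP_Carnot = 0.7457/2.074 = 0.3596.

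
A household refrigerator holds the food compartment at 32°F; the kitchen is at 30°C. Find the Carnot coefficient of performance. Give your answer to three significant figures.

9.11

In absolute terms T_C = 273.15 K and T_H = 303.15 K, so ΔT = 30.00 K.
For a reversible cycle, COP_Carnot = T_C/ΔT = 273.15/30.00 = 9.105.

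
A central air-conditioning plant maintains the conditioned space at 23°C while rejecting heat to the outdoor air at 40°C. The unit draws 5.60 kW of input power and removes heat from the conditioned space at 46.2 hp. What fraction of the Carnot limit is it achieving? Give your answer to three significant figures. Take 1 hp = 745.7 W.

0.353

Converting, Q̇_C = 46.20 hp = 34.45 kW, so COP_actual = Q̇_C/Ẇ = 34.45/5.600 = 6.152.
In absolute terms T_C = 296.15 K and T_H = 313.15 K, so ΔT = 17.00 K.
COP_Carnot = T_C/ΔT = 296.15/17.00 = 17.42.
η_II = COP_actual/COP_Carnot = 6.152/17.42 = 0.3531.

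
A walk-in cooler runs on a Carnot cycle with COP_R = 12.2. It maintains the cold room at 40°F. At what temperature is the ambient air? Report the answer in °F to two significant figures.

COP_R = T_C/(T_H − T_C) gives T_H − T_C = T_C/COP.
With T_C = 277.59 K, T_H = 277.59 × (1 + 1/12.2) = 300.35 K.
Converting, 300.35 K = 80.96°F.

81 °F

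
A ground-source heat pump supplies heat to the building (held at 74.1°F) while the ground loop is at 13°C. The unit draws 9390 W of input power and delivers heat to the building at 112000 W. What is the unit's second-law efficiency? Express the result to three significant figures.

0.418

COP_actual = Q̇_H/Ẇ = 112000/9390 = 11.93.
In absolute terms T_C = 286.15 K and T_H = 296.54 K, so ΔT = 10.39 K.
COP_Carnot = T_H/ΔT = 296.54/10.39 = 28.54.
η_II = COP_actual/COP_Carnot = 11.93/28.54 = 0.4179.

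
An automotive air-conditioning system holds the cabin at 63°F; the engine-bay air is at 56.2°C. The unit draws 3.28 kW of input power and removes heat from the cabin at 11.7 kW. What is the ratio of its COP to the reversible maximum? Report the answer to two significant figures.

COP_actual = Q̇_C/Ẇ = 11.70/3.280 = 3.567.
In absolute terms T_C = 290.37 K and T_H = 329.35 K, so ΔT = 38.98 K.
COP_Carnot = T_C/ΔT = 290.37/38.98 = 7.450.
η_II = COP_actual/COP_Carnot = 3.567/7.450 = 0.4788.

0.48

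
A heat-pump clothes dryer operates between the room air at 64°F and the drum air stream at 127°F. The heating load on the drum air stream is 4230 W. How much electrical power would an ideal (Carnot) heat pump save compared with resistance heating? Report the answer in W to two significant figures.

3800 W

In absolute terms T_C = 290.93 K and T_H = 325.93 K, so ΔT = 35.00 K.
COP_Carnot = T_H/ΔT = 325.93/35.00 = 9.312.
Resistance heating needs Ẇ_res = Q̇_H = 4230 W; the reversible heat pump needs only Ẇ_hp = Q̇_H/COP = 454.2 W.
Saving = 4230 − 454.2 = 3776 W.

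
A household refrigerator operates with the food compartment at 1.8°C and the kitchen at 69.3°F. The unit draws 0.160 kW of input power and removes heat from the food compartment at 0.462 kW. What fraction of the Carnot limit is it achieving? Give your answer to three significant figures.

COP_actual = Q̇_C/Ẇ = 0.4620/0.1600 = 2.888.
In absolute terms T_C = 274.95 K and T_H = 293.87 K, so ΔT = 18.92 K.
COP_Carnot = T_C/ΔT = 274.95/18.92 = 14.53.
η_II = COP_actual/COP_Carnot = 2.888/14.53 = 0.1987.

0.199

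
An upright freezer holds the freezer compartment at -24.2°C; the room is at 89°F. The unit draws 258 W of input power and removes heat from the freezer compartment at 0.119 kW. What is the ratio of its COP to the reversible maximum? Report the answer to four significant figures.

0.1035

Converting, Q̇_C = 0.1190 kW = 119.0 W, so COP_actual = Q̇_C/Ẇ = 119.0/258.0 = 0.4612.
In absolute terms T_C = 248.95 K and T_H = 304.82 K, so ΔT = 55.87 K.
COP_Carnot = T_C/ΔT = 248.95/55.87 = 4.456.
η_II = COP_actual/COP_Carnot = 0.4612/4.456 = 0.1035.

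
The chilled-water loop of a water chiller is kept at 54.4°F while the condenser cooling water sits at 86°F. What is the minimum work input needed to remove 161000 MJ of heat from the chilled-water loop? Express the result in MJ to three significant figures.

In absolute terms T_C = 285.59 K and T_H = 303.15 K, so ΔT = 17.56 K.
The reversible limit is COP_R = T_C/ΔT = 16.27, so W_min = Q_C/COP = Q_C·ΔT/T_C.
W_min = 161000 × 17.56/285.59 = 9897 MJ.

9900 MJ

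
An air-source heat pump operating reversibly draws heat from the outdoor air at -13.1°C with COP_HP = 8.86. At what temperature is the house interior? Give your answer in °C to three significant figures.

20.0 °C

COP_HP = T_H/(T_H − T_C) rearranges to T_H = COP·T_C/(COP − 1).
With T_C = 260.05 K, T_H = 8.86 × 260.05/7.860 = 293.14 K.
Converting, 293.14 K = 19.99°C.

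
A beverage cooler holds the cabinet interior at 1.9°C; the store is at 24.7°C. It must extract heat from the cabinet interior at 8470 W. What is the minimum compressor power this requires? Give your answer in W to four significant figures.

702.1 W

In absolute terms T_C = 275.05 K and T_H = 297.85 K, so ΔT = 22.80 K.
COP_Carnot = T_C/ΔT = 275.05/22.80 = 12.06.
Ẇ_min = Q̇/COP_Carnot = 8470/12.06 = 702.1 W.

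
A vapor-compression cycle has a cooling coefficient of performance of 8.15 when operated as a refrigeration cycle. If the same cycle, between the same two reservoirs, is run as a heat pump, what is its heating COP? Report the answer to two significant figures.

The first law on one cycle gives Q_H = Q_C + W, so Q_H/W = Q_C/W + 1.
COP_HP = COP_R + 1 = 8.15 + 1 = 9.15.

9.2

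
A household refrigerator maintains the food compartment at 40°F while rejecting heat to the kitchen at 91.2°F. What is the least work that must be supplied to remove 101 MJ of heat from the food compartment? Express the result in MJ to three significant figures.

10.3 MJ

In absolute terms T_C = 277.59 K and T_H = 306.04 K, so ΔT = 28.44 K.
The reversible limit is COP_R = T_C/ΔT = 9.759, so W_min = Q_C/COP = Q_C·ΔT/T_C.
W_min = 101.0 × 28.44/277.59 = 10.35 MJ.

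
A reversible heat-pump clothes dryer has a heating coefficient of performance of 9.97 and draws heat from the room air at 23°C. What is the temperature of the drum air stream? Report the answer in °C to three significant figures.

COP_HP = T_H/(T_H − T_C) rearranges to T_H = COP·T_C/(COP − 1).
With T_C = 296.15 K, T_H = 9.97 × 296.15/8.970 = 329.17 K.
Converting, 329.17 K = 56.02°C.

56.0 °C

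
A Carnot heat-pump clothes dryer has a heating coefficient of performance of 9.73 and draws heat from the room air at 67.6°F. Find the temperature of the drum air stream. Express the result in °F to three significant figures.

128 °F

COP_HP = T_H/(T_H − T_C) rearranges to T_H = COP·T_C/(COP − 1).
With T_C = 292.93 K, T_H = 9.73 × 292.93/8.730 = 326.48 K.
Converting, 326.48 K = 128.00°F.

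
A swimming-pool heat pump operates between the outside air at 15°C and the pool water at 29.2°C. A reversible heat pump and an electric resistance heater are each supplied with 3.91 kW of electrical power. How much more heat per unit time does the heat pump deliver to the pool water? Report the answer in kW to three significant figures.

In absolute terms T_C = 288.15 K and T_H = 302.35 K, so ΔT = 14.20 K.
COP_Carnot = T_H/ΔT = 302.35/14.20 = 21.29.
The heat pump delivers Q̇_H = COP × Ẇ = 83.25 kW; the resistance heater delivers Ẇ = 3.910 kW.
Extra = (COP − 1)·Ẇ = 79.34 kW.

79.3 kW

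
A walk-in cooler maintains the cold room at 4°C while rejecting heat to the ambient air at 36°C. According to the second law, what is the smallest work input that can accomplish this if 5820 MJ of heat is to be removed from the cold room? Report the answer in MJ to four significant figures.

672.0 MJ

In absolute terms T_C = 277.15 K and T_H = 309.15 K, so ΔT = 32.00 K.
The reversible limit is COP_R = T_C/ΔT = 8.661, so W_min = Q_C/COP = Q_C·ΔT/T_C.
W_min = 5820 × 32.00/277.15 = 672.0 MJ.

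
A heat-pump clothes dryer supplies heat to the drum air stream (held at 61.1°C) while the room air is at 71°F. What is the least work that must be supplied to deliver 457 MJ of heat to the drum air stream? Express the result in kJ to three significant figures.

53900 kJ

In absolute terms T_C = 294.82 K and T_H = 334.25 K, so ΔT = 39.43 K.
The reversible limit is COP_HP = T_H/ΔT = 8.476, so W_min = Q_H/COP = Q_H·ΔT/T_H.
W_min = 457.0 × 39.43/334.25 = 53.91 MJ = 53910 kJ.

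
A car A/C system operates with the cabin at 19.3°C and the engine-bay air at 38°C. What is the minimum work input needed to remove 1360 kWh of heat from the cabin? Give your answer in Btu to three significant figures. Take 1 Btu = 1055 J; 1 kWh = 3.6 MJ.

In absolute terms T_C = 292.45 K and T_H = 311.15 K, so ΔT = 18.70 K.
The reversible limit is COP_R = T_C/ΔT = 15.64, so W_min = Q_C/COP = Q_C·ΔT/T_C.
W_min = 1360 × 18.70/292.45 = 86.96 kWh = 296700 Btu.

297000 Btu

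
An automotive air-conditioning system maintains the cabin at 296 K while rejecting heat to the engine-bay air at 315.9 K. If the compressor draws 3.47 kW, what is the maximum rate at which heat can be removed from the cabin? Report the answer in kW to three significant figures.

51.6 kW

The reservoir spacing is ΔT = 315.9 − 296 = 19.90 K.
COP_Carnot = T_C/ΔT = 296.00/19.90 = 14.87.
Q̇_max = COP_Carnot × Ẇ = 14.87 × 3.470 kW = 51.61 kW.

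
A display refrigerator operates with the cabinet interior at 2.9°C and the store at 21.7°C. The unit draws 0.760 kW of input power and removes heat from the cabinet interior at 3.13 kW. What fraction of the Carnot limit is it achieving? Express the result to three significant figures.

COP_actual = Q̇_C/Ẇ = 3.130/0.7600 = 4.118.
In absolute terms T_C = 276.05 K and T_H = 294.85 K, so ΔT = 18.80 K.
COP_Carnot = T_C/ΔT = 276.05/18.80 = 14.68.
η_II = COP_actual/COP_Carnot = 4.118/14.68 = 0.2805.

0.280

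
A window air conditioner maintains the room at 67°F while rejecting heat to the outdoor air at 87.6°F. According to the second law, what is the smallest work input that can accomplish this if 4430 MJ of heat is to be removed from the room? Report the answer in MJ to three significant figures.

In absolute terms T_C = 292.59 K and T_H = 304.04 K, so ΔT = 11.44 K.
The reversible limit is COP_R = T_C/ΔT = 25.57, so W_min = Q_C/COP = Q_C·ΔT/T_C.
W_min = 4430 × 11.44/292.59 = 173.3 MJ.

173 MJ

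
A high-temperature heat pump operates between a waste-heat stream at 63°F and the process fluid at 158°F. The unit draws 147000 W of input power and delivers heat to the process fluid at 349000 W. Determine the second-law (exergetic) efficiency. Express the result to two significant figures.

COP_actual = Q̇_H/Ẇ = 349000/147000 = 2.374.
In absolute terms T_C = 290.37 K and T_H = 343.15 K, so ΔT = 52.78 K.
COP_Carnot = T_H/ΔT = 343.15/52.78 = 6.502.
η_II = COP_actual/COP_Carnot = 2.374/6.502 = 0.3652.

0.37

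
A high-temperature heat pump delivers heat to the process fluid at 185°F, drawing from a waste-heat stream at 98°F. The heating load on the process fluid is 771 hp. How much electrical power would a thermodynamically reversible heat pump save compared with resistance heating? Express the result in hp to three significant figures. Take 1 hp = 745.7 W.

667 hp

In absolute terms T_C = 309.82 K and T_H = 358.15 K, so ΔT = 48.33 K.
COP_Carnot = T_H/ΔT = 358.15/48.33 = 7.410.
Resistance heating needs Ẇ_res = Q̇_H = 771.0 hp; the reversible heat pump needs only Ẇ_hp = Q̇_H/COP = 104.0 hp.
Saving = 771.0 − 104.0 = 667.0 hp.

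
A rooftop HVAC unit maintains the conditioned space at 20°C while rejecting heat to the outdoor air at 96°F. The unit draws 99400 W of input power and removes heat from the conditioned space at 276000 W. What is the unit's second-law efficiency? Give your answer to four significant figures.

COP_actual = Q̇_C/Ẇ = 276000/99400 = 2.777.
In absolute terms T_C = 293.15 K and T_H = 308.71 K, so ΔT = 15.56 K.
COP_Carnot = T_C/ΔT = 293.15/15.56 = 18.85.
η_II = COP_actual/COP_Carnot = 2.777/18.85 = 0.1473.

0.1473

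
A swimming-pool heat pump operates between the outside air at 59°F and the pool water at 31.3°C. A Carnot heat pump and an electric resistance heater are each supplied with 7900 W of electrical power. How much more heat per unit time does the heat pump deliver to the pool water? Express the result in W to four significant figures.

In absolute terms T_C = 288.15 K and T_H = 304.45 K, so ΔT = 16.30 K.
COP_Carnot = T_H/ΔT = 304.45/16.30 = 18.68.
The heat pump delivers Q̇_H = COP × Ẇ = 147600 W; the resistance heater delivers Ẇ = 7900 W.
Extra = (COP − 1)·Ẇ = 139700 W.

139700 W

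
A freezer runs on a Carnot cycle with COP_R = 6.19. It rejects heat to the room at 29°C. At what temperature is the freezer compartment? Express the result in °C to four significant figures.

For a Carnot refrigerator COP_R = T_C/(T_H − T_C), so T_C = COP·T_H/(1 + COP).
With T_H = 302.15 K, T_C = 6.19 × 302.15/7.190 = 260.13 K.
Converting, 260.13 K = -13.02°C.

-13.02 °C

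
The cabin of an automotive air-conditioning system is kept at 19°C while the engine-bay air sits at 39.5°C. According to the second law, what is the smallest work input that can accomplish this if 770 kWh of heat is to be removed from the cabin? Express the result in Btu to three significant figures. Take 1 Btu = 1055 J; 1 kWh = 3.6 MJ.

184000 Btu

In absolute terms T_C = 292.15 K and T_H = 312.65 K, so ΔT = 20.50 K.
The reversible limit is COP_R = T_C/ΔT = 14.25, so W_min = Q_C/COP = Q_C·ΔT/T_C.
W_min = 770.0 × 20.50/292.15 = 54.03 kWh = 184400 Btu.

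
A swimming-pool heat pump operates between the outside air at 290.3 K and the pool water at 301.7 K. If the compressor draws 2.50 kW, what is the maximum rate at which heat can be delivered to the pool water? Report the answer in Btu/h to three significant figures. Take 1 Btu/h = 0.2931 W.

The reservoir spacing is ΔT = 301.7 − 290.3 = 11.40 K.
COP_Carnot = T_H/ΔT = 301.70/11.40 = 26.46.
Q̇_max = COP_Carnot × Ẇ = 26.46 × 2.500 kW = 66.16 kW = 225700 Btu/h.

226000 Btu/h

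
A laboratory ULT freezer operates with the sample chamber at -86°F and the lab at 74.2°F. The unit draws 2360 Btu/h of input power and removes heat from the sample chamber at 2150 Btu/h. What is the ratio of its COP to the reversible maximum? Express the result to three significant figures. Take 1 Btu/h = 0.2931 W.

COP_actual = Q̇_C/Ẇ = 2150/2360 = 0.9110.
In absolute terms T_C = 207.59 K and T_H = 296.59 K, so ΔT = 89.00 K.
COP_Carnot = T_C/ΔT = 207.59/89.00 = 2.333.
η_II = COP_actual/COP_Carnot = 0.9110/2.333 = 0.3906.

0.391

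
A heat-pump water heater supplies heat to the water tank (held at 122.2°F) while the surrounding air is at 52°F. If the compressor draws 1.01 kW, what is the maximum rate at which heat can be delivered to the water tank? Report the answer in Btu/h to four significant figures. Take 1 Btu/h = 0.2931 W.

28560 Btu/h

In absolute terms T_C = 284.26 K and T_H = 323.26 K, so ΔT = 39.00 K.
COP_Carnot = T_H/ΔT = 323.26/39.00 = 8.289.
Q̇_max = COP_Carnot × Ẇ = 8.289 × 1.010 kW = 8.372 kW = 28560 Btu/h.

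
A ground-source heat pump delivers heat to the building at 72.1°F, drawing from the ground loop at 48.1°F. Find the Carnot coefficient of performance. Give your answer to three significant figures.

In absolute terms T_C = 282.09 K and T_H = 295.43 K, so ΔT = 13.33 K.
For a reversible cycle, COP_Carnot = T_H/ΔT = 295.43/13.33 = 22.16.

22.2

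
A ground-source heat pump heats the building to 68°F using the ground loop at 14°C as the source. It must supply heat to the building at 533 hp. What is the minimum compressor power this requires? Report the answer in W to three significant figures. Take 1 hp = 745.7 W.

8130 W

In absolute terms T_C = 287.15 K and T_H = 293.15 K, so ΔT = 6.000 K.
COP_Carnot = T_H/ΔT = 293.15/6.000 = 48.86.
Ẇ_min = Q̇/COP_Carnot = 533.0/48.86 = 10.91 hp = 8135 W.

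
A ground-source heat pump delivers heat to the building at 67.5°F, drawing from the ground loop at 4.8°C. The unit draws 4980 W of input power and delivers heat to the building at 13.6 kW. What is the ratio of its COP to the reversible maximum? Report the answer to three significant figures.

Converting, Q̇_H = 13.60 kW = 13600 W, so COP_actual = Q̇_H/Ẇ = 13600/4980 = 2.731.
In absolute terms T_C = 277.95 K and T_H = 292.87 K, so ΔT = 14.92 K.
COP_Carnot = T_H/ΔT = 292.87/14.92 = 19.63.
η_II = COP_actual/COP_Carnot = 2.731/19.63 = 0.1391.

0.139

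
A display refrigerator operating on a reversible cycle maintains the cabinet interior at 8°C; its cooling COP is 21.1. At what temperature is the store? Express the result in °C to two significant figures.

COP_R = T_C/(T_H − T_C) gives T_H − T_C = T_C/COP.
With T_C = 281.15 K, T_H = 281.15 × (1 + 1/21.1) = 294.47 K.
Converting, 294.47 K = 21.32°C.

21 °C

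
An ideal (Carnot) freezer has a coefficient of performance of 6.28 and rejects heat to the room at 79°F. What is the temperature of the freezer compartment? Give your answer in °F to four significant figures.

For a Carnot refrigerator COP_R = T_C/(T_H − T_C), so T_C = COP·T_H/(1 + COP).
With T_H = 299.26 K, T_C = 6.28 × 299.26/7.280 = 258.15 K.
Converting, 258.15 K = 5.01°F.

5.007 °F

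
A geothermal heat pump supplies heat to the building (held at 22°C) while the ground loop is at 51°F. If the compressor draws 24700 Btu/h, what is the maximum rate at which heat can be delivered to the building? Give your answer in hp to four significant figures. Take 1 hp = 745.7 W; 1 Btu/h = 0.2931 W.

In absolute terms T_C = 283.71 K and T_H = 295.15 K, so ΔT = 11.44 K.
COP_Carnot = T_H/ΔT = 295.15/11.44 = 25.79.
Q̇_max = COP_Carnot × Ẇ = 25.79 × 24700 Btu/h = 637000 Btu/h = 250.4 hp.

250.4 hp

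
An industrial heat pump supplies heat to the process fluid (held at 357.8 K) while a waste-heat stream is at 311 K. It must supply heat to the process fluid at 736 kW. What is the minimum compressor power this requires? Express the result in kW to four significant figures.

96.27 kW

The reservoir spacing is ΔT = 357.8 − 311 = 46.80 K.
COP_Carnot = T_H/ΔT = 357.80/46.80 = 7.645.
Ẇ_min = Q̇/COP_Carnot = 736.0/7.645 = 96.27 kW.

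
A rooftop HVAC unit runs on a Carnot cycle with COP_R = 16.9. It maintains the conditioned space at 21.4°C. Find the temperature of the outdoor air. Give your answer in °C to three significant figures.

COP_R = T_C/(T_H − T_C) gives T_H − T_C = T_C/COP.
With T_C = 294.55 K, T_H = 294.55 × (1 + 1/16.9) = 311.98 K.
Converting, 311.98 K = 38.83°C.

38.8 °C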